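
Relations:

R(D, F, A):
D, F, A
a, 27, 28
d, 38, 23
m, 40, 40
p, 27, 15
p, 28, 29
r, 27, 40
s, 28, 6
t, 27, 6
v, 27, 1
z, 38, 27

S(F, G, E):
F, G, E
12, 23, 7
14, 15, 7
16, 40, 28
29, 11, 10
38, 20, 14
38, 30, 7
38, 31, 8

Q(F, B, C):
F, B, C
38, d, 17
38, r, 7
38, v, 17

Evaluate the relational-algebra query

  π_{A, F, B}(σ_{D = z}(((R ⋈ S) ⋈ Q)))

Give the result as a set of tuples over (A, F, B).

R ⋈ S (natural join on F): {(d, 38, 23, 20, 14), (d, 38, 23, 30, 7), (d, 38, 23, 31, 8), (z, 38, 27, 20, 14), (z, 38, 27, 30, 7), (z, 38, 27, 31, 8)}
(R ⋈ S) ⋈ Q (natural join on F): {(d, 38, 23, 20, 14, d, 17), (d, 38, 23, 20, 14, r, 7), (d, 38, 23, 20, 14, v, 17), (d, 38, 23, 30, 7, d, 17), (d, 38, 23, 30, 7, r, 7), (d, 38, 23, 30, 7, v, 17), (d, 38, 23, 31, 8, d, 17), (d, 38, 23, 31, 8, r, 7), (d, 38, 23, 31, 8, v, 17), (z, 38, 27, 20, 14, d, 17), (z, 38, 27, 20, 14, r, 7), (z, 38, 27, 20, 14, v, 17), (z, 38, 27, 30, 7, d, 17), (z, 38, 27, 30, 7, r, 7), (z, 38, 27, 30, 7, v, 17), (z, 38, 27, 31, 8, d, 17), (z, 38, 27, 31, 8, r, 7), (z, 38, 27, 31, 8, v, 17)}
σ[D = z]: keep tuples satisfying D = z → {(z, 38, 27, 20, 14, d, 17), (z, 38, 27, 20, 14, r, 7), (z, 38, 27, 20, 14, v, 17), (z, 38, 27, 30, 7, d, 17), (z, 38, 27, 30, 7, r, 7), (z, 38, 27, 30, 7, v, 17), (z, 38, 27, 31, 8, d, 17), (z, 38, 27, 31, 8, r, 7), (z, 38, 27, 31, 8, v, 17)}
Keep only column(s) A, F, B (6 duplicate(s) eliminated): {(27, 38, d), (27, 38, r), (27, 38, v)}

{(27, 38, d), (27, 38, r), (27, 38, v)}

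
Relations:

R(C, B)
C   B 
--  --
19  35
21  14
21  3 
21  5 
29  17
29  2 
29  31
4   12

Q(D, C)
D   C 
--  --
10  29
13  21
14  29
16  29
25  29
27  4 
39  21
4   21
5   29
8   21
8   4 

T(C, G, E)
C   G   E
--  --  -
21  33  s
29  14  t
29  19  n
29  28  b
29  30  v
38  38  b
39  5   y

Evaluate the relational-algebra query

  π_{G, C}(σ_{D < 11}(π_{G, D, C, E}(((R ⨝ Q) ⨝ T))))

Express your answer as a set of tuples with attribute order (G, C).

{(14, 29), (19, 29), (28, 29), (30, 29), (33, 21)}

Natural join on C: {(21, 14, 13), (21, 14, 39), (21, 14, 4), (21, 14, 8), (21, 3, 13), (21, 3, 39), (21, 3, 4), (21, 3, 8), (21, 5, 13), (21, 5, 39), (21, 5, 4), (21, 5, 8), (29, 17, 10), (29, 17, 14), (29, 17, 16), (29, 17, 25), (29, 17, 5), (29, 2, 10), (29, 2, 14), (29, 2, 16), (29, 2, 25), (29, 2, 5), (29, 31, 10), (29, 31, 14), (29, 31, 16), (29, 31, 25), (29, 31, 5), (4, 12, 27), (4, 12, 8)}
Natural join on C: {(21, 14, 13, 33, s), (21, 14, 39, 33, s), (21, 14, 4, 33, s), (21, 14, 8, 33, s), (21, 3, 13, 33, s), (21, 3, 39, 33, s), (21, 3, 4, 33, s), (21, 3, 8, 33, s), (21, 5, 13, 33, s), (21, 5, 39, 33, s), (21, 5, 4, 33, s), (21, 5, 8, 33, s), (29, 17, 10, 14, t), (29, 17, 10, 19, n), (29, 17, 10, 28, b), (29, 17, 10, 30, v), (29, 17, 14, 14, t), (29, 17, 14, 19, n), (29, 17, 14, 28, b), (29, 17, 14, 30, v), (29, 17, 16, 14, t), (29, 17, 16, 19, n), (29, 17, 16, 28, b), (29, 17, 16, 30, v), (29, 17, 25, 14, t), (29, 17, 25, 19, n), (29, 17, 25, 28, b), (29, 17, 25, 30, v), (29, 17, 5, 14, t), (29, 17, 5, 19, n), (29, 17, 5, 28, b), (29, 17, 5, 30, v), (29, 2, 10, 14, t), (29, 2, 10, 19, n), (29, 2, 10, 28, b), (29, 2, 10, 30, v), (29, 2, 14, 14, t), (29, 2, 14, 19, n), (29, 2, 14, 28, b), (29, 2, 14, 30, v), (29, 2, 16, 14, t), (29, 2, 16, 19, n), (29, 2, 16, 28, b), (29, 2, 16, 30, v), (29, 2, 25, 14, t), (29, 2, 25, 19, n), (29, 2, 25, 28, b), (29, 2, 25, 30, v), (29, 2, 5, 14, t), (29, 2, 5, 19, n), (29, 2, 5, 28, b), (29, 2, 5, 30, v), (29, 31, 10, 14, t), (29, 31, 10, 19, n), (29, 31, 10, 28, b), (29, 31, 10, 30, v), (29, 31, 14, 14, t), (29, 31, 14, 19, n), (29, 31, 14, 28, b), (29, 31, 14, 30, v), (29, 31, 16, 14, t), (29, 31, 16, 19, n), (29, 31, 16, 28, b), (29, 31, 16, 30, v), (29, 31, 25, 14, t), (29, 31, 25, 19, n), (29, 31, 25, 28, b), (29, 31, 25, 30, v), (29, 31, 5, 14, t), (29, 31, 5, 19, n), (29, 31, 5, 28, b), (29, 31, 5, 30, v)}
Projecting to G, D, C, E (48 duplicate(s) eliminated): {(14, 10, 29, t), (14, 14, 29, t), (14, 16, 29, t), (14, 25, 29, t), (14, 5, 29, t), (19, 10, 29, n), (19, 14, 29, n), (19, 16, 29, n), (19, 25, 29, n), (19, 5, 29, n), (28, 10, 29, b), (28, 14, 29, b), (28, 16, 29, b), (28, 25, 29, b), (28, 5, 29, b), (30, 10, 29, v), (30, 14, 29, v), (30, 16, 29, v), (30, 25, 29, v), (30, 5, 29, v), (33, 13, 21, s), (33, 39, 21, s), (33, 4, 21, s), (33, 8, 21, s)}
Filtering on D < 11 leaves {(14, 10, 29, t), (14, 5, 29, t), (19, 10, 29, n), (19, 5, 29, n), (28, 10, 29, b), (28, 5, 29, b), (30, 10, 29, v), (30, 5, 29, v), (33, 4, 21, s), (33, 8, 21, s)}.
Projecting to G, C (5 duplicate(s) eliminated): {(14, 29), (19, 29), (28, 29), (30, 29), (33, 21)}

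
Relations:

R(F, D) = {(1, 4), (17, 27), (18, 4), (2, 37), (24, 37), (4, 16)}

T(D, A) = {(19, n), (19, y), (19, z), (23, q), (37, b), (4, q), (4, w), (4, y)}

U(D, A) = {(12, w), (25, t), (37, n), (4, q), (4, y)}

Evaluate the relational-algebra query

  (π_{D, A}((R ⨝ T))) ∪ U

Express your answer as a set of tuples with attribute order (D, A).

Joining R and T on D yields {(1, 4, q), (1, 4, w), (1, 4, y), (18, 4, q), (18, 4, w), (18, 4, y), (2, 37, b), (24, 37, b)}.
π_{D, A} gives {(37, b), (4, q), (4, w), (4, y)} (4 duplicate(s) eliminated).
Taking the union: {(12, w), (25, t), (37, b), (37, n), (4, q), (4, w), (4, y)}

{(12, w), (25, t), (37, b), (37, n), (4, q), (4, w), (4, y)}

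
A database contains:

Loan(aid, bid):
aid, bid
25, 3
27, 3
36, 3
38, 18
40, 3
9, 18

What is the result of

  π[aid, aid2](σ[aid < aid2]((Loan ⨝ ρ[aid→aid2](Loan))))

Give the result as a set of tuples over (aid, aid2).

{(25, 27), (25, 36), (25, 40), (27, 36), (27, 40), (36, 40), (9, 38)}

ρ[aid→aid2]: schema becomes (aid2, bid); tuples unchanged.
Loan ⋈ ρ[aid→aid2](Loan) (natural join on bid): {(25, 3, 25), (25, 3, 27), (25, 3, 36), (25, 3, 40), (27, 3, 25), (27, 3, 27), (27, 3, 36), (27, 3, 40), (36, 3, 25), (36, 3, 27), (36, 3, 36), (36, 3, 40), (38, 18, 38), (38, 18, 9), (40, 3, 25), (40, 3, 27), (40, 3, 36), (40, 3, 40), (9, 18, 38), (9, 18, 9)}
Selection aid < aid2: {(25, 3, 27), (25, 3, 36), (25, 3, 40), (27, 3, 36), (27, 3, 40), (36, 3, 40), (9, 18, 38)}
π_{aid, aid2} gives {(25, 27), (25, 36), (25, 40), (27, 36), (27, 40), (36, 40), (9, 38)}.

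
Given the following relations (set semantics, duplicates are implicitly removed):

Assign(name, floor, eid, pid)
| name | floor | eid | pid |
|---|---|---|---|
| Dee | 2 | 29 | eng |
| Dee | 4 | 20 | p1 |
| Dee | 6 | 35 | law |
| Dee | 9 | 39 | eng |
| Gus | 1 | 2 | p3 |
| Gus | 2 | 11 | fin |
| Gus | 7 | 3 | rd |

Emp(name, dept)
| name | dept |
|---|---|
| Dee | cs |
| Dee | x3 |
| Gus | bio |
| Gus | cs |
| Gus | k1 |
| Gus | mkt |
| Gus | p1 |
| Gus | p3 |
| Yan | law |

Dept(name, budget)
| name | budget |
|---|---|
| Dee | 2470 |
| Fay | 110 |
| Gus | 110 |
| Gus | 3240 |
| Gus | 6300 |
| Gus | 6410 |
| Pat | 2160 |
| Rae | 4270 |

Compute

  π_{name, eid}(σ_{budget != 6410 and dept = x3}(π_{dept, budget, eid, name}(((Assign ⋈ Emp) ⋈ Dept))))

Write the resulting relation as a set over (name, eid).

{(Dee, 20), (Dee, 29), (Dee, 35), (Dee, 39)}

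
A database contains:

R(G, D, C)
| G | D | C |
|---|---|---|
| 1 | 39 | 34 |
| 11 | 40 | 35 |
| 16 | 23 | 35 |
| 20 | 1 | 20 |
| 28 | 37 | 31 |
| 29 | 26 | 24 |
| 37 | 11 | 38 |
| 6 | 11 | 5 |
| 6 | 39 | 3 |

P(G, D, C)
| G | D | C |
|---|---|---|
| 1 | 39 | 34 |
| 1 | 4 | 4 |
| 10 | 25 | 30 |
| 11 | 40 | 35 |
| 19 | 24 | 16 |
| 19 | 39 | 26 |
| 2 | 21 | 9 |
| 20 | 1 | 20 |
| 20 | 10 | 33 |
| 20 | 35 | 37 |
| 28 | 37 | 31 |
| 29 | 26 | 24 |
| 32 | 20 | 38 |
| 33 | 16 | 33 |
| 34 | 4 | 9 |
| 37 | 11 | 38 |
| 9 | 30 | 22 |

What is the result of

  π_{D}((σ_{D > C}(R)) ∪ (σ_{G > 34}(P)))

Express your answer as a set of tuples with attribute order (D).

{11, 26, 37, 39, 40}

σ[D > C]: keep tuples satisfying D > C → {(1, 39, 34), (11, 40, 35), (28, 37, 31), (29, 26, 24), (6, 11, 5), (6, 39, 3)}
σ[G > 34]: keep tuples satisfying G > 34 → {(37, 11, 38)}
Union: {(1, 39, 34), (11, 40, 35), (28, 37, 31), (29, 26, 24), (6, 11, 5), (6, 39, 3)} with {(37, 11, 38)} → {(1, 39, 34), (11, 40, 35), (28, 37, 31), (29, 26, 24), (37, 11, 38), (6, 11, 5), (6, 39, 3)}
π[D]: project onto (D) (2 duplicate(s) eliminated) → {11, 26, 37, 39, 40}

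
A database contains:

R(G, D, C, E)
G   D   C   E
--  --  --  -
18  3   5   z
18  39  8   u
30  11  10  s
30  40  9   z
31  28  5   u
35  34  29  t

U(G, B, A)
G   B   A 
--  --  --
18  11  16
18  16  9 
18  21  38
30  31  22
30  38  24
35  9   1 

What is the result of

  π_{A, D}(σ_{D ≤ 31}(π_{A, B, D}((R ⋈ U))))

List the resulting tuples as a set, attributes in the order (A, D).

{(16, 3), (22, 11), (24, 11), (38, 3), (9, 3)}

Joining R and U on G yields {(18, 3, 5, z, 11, 16), (18, 3, 5, z, 16, 9), (18, 3, 5, z, 21, 38), (18, 39, 8, u, 11, 16), (18, 39, 8, u, 16, 9), (18, 39, 8, u, 21, 38), (30, 11, 10, s, 31, 22), (30, 11, 10, s, 38, 24), (30, 40, 9, z, 31, 22), (30, 40, 9, z, 38, 24), (35, 34, 29, t, 9, 1)}.
π[A, B, D]: project onto (A, B, D) → {(1, 9, 34), (16, 11, 3), (16, 11, 39), (22, 31, 11), (22, 31, 40), (24, 38, 11), (24, 38, 40), (38, 21, 3), (38, 21, 39), (9, 16, 3), (9, 16, 39)}
Apply σ_{D ≤ 31}; surviving tuples: {(16, 11, 3), (22, 31, 11), (24, 38, 11), (38, 21, 3), (9, 16, 3)}
π[A, D]: project onto (A, D) → {(16, 3), (22, 11), (24, 11), (38, 3), (9, 3)}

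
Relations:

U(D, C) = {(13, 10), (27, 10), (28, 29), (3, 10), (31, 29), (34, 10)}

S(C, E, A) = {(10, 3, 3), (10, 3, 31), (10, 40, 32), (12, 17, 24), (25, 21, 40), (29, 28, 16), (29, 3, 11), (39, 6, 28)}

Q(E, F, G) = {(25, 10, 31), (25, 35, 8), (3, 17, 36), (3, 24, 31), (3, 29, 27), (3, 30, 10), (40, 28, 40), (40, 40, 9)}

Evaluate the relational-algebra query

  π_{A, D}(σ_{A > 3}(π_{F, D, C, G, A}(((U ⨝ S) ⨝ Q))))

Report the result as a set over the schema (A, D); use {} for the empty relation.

Joining U and S on C yields {(13, 10, 3, 3), (13, 10, 3, 31), (13, 10, 40, 32), (27, 10, 3, 3), (27, 10, 3, 31), (27, 10, 40, 32), (28, 29, 28, 16), (28, 29, 3, 11), (3, 10, 3, 3), (3, 10, 3, 31), (3, 10, 40, 32), (31, 29, 28, 16), (31, 29, 3, 11), (34, 10, 3, 3), (34, 10, 3, 31), (34, 10, 40, 32)}.
Joining (U ⨝ S) and Q on E yields {(13, 10, 3, 3, 17, 36), (13, 10, 3, 3, 24, 31), (13, 10, 3, 3, 29, 27), (13, 10, 3, 3, 30, 10), (13, 10, 3, 31, 17, 36), (13, 10, 3, 31, 24, 31), (13, 10, 3, 31, 29, 27), (13, 10, 3, 31, 30, 10), (13, 10, 40, 32, 28, 40), (13, 10, 40, 32, 40, 9), (27, 10, 3, 3, 17, 36), (27, 10, 3, 3, 24, 31), (27, 10, 3, 3, 29, 27), (27, 10, 3, 3, 30, 10), (27, 10, 3, 31, 17, 36), (27, 10, 3, 31, 24, 31), (27, 10, 3, 31, 29, 27), (27, 10, 3, 31, 30, 10), (27, 10, 40, 32, 28, 40), (27, 10, 40, 32, 40, 9), (28, 29, 3, 11, 17, 36), (28, 29, 3, 11, 24, 31), (28, 29, 3, 11, 29, 27), (28, 29, 3, 11, 30, 10), (3, 10, 3, 3, 17, 36), (3, 10, 3, 3, 24, 31), (3, 10, 3, 3, 29, 27), (3, 10, 3, 3, 30, 10), (3, 10, 3, 31, 17, 36), (3, 10, 3, 31, 24, 31), (3, 10, 3, 31, 29, 27), (3, 10, 3, 31, 30, 10), (3, 10, 40, 32, 28, 40), (3, 10, 40, 32, 40, 9), (31, 29, 3, 11, 17, 36), (31, 29, 3, 11, 24, 31), (31, 29, 3, 11, 29, 27), (31, 29, 3, 11, 30, 10), (34, 10, 3, 3, 17, 36), (34, 10, 3, 3, 24, 31), (34, 10, 3, 3, 29, 27), (34, 10, 3, 3, 30, 10), (34, 10, 3, 31, 17, 36), (34, 10, 3, 31, 24, 31), (34, 10, 3, 31, 29, 27), (34, 10, 3, 31, 30, 10), (34, 10, 40, 32, 28, 40), (34, 10, 40, 32, 40, 9)}.
Projecting to F, D, C, G, A: {(17, 13, 10, 36, 3), (17, 13, 10, 36, 31), (17, 27, 10, 36, 3), (17, 27, 10, 36, 31), (17, 28, 29, 36, 11), (17, 3, 10, 36, 3), (17, 3, 10, 36, 31), (17, 31, 29, 36, 11), (17, 34, 10, 36, 3), (17, 34, 10, 36, 31), (24, 13, 10, 31, 3), (24, 13, 10, 31, 31), (24, 27, 10, 31, 3), (24, 27, 10, 31, 31), (24, 28, 29, 31, 11), (24, 3, 10, 31, 3), (24, 3, 10, 31, 31), (24, 31, 29, 31, 11), (24, 34, 10, 31, 3), (24, 34, 10, 31, 31), (28, 13, 10, 40, 32), (28, 27, 10, 40, 32), (28, 3, 10, 40, 32), (28, 34, 10, 40, 32), (29, 13, 10, 27, 3), (29, 13, 10, 27, 31), (29, 27, 10, 27, 3), (29, 27, 10, 27, 31), (29, 28, 29, 27, 11), (29, 3, 10, 27, 3), (29, 3, 10, 27, 31), (29, 31, 29, 27, 11), (29, 34, 10, 27, 3), (29, 34, 10, 27, 31), (30, 13, 10, 10, 3), (30, 13, 10, 10, 31), (30, 27, 10, 10, 3), (30, 27, 10, 10, 31), (30, 28, 29, 10, 11), (30, 3, 10, 10, 3), (30, 3, 10, 10, 31), (30, 31, 29, 10, 11), (30, 34, 10, 10, 3), (30, 34, 10, 10, 31), (40, 13, 10, 9, 32), (40, 27, 10, 9, 32), (40, 3, 10, 9, 32), (40, 34, 10, 9, 32)}
Filtering on A > 3 leaves {(17, 13, 10, 36, 31), (17, 27, 10, 36, 31), (17, 28, 29, 36, 11), (17, 3, 10, 36, 31), (17, 31, 29, 36, 11), (17, 34, 10, 36, 31), (24, 13, 10, 31, 31), (24, 27, 10, 31, 31), (24, 28, 29, 31, 11), (24, 3, 10, 31, 31), (24, 31, 29, 31, 11), (24, 34, 10, 31, 31), (28, 13, 10, 40, 32), (28, 27, 10, 40, 32), (28, 3, 10, 40, 32), (28, 34, 10, 40, 32), (29, 13, 10, 27, 31), (29, 27, 10, 27, 31), (29, 28, 29, 27, 11), (29, 3, 10, 27, 31), (29, 31, 29, 27, 11), (29, 34, 10, 27, 31), (30, 13, 10, 10, 31), (30, 27, 10, 10, 31), (30, 28, 29, 10, 11), (30, 3, 10, 10, 31), (30, 31, 29, 10, 11), (30, 34, 10, 10, 31), (40, 13, 10, 9, 32), (40, 27, 10, 9, 32), (40, 3, 10, 9, 32), (40, 34, 10, 9, 32)}.
Projecting to A, D (22 duplicate(s) eliminated): {(11, 28), (11, 31), (31, 13), (31, 27), (31, 3), (31, 34), (32, 13), (32, 27), (32, 3), (32, 34)}

{(11, 28), (11, 31), (31, 13), (31, 27), (31, 3), (31, 34), (32, 13), (32, 27), (32, 3), (32, 34)}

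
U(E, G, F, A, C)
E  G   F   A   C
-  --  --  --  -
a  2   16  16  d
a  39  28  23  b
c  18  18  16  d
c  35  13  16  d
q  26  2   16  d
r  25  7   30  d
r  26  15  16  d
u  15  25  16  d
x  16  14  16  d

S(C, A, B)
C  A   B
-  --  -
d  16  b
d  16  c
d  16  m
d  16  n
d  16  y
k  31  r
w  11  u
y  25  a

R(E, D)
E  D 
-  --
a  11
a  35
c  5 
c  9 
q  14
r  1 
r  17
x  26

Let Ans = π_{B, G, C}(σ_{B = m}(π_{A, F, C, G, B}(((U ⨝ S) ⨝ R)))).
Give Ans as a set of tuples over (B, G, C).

Natural join on A, C: {(a, 2, 16, 16, d, b), (a, 2, 16, 16, d, c), (a, 2, 16, 16, d, m), (a, 2, 16, 16, d, n), (a, 2, 16, 16, d, y), (c, 18, 18, 16, d, b), (c, 18, 18, 16, d, c), (c, 18, 18, 16, d, m), (c, 18, 18, 16, d, n), (c, 18, 18, 16, d, y), (c, 35, 13, 16, d, b), (c, 35, 13, 16, d, c), (c, 35, 13, 16, d, m), (c, 35, 13, 16, d, n), (c, 35, 13, 16, d, y), (q, 26, 2, 16, d, b), (q, 26, 2, 16, d, c), (q, 26, 2, 16, d, m), (q, 26, 2, 16, d, n), (q, 26, 2, 16, d, y), (r, 26, 15, 16, d, b), (r, 26, 15, 16, d, c), (r, 26, 15, 16, d, m), (r, 26, 15, 16, d, n), (r, 26, 15, 16, d, y), (u, 15, 25, 16, d, b), (u, 15, 25, 16, d, c), (u, 15, 25, 16, d, m), (u, 15, 25, 16, d, n), (u, 15, 25, 16, d, y), (x, 16, 14, 16, d, b), (x, 16, 14, 16, d, c), (x, 16, 14, 16, d, m), (x, 16, 14, 16, d, n), (x, 16, 14, 16, d, y)}
Natural join on E: {(a, 2, 16, 16, d, b, 11), (a, 2, 16, 16, d, b, 35), (a, 2, 16, 16, d, c, 11), (a, 2, 16, 16, d, c, 35), (a, 2, 16, 16, d, m, 11), (a, 2, 16, 16, d, m, 35), (a, 2, 16, 16, d, n, 11), (a, 2, 16, 16, d, n, 35), (a, 2, 16, 16, d, y, 11), (a, 2, 16, 16, d, y, 35), (c, 18, 18, 16, d, b, 5), (c, 18, 18, 16, d, b, 9), (c, 18, 18, 16, d, c, 5), (c, 18, 18, 16, d, c, 9), (c, 18, 18, 16, d, m, 5), (c, 18, 18, 16, d, m, 9), (c, 18, 18, 16, d, n, 5), (c, 18, 18, 16, d, n, 9), (c, 18, 18, 16, d, y, 5), (c, 18, 18, 16, d, y, 9), (c, 35, 13, 16, d, b, 5), (c, 35, 13, 16, d, b, 9), (c, 35, 13, 16, d, c, 5), (c, 35, 13, 16, d, c, 9), (c, 35, 13, 16, d, m, 5), (c, 35, 13, 16, d, m, 9), (c, 35, 13, 16, d, n, 5), (c, 35, 13, 16, d, n, 9), (c, 35, 13, 16, d, y, 5), (c, 35, 13, 16, d, y, 9), (q, 26, 2, 16, d, b, 14), (q, 26, 2, 16, d, c, 14), (q, 26, 2, 16, d, m, 14), (q, 26, 2, 16, d, n, 14), (q, 26, 2, 16, d, y, 14), (r, 26, 15, 16, d, b, 1), (r, 26, 15, 16, d, b, 17), (r, 26, 15, 16, d, c, 1), (r, 26, 15, 16, d, c, 17), (r, 26, 15, 16, d, m, 1), (r, 26, 15, 16, d, m, 17), (r, 26, 15, 16, d, n, 1), (r, 26, 15, 16, d, n, 17), (r, 26, 15, 16, d, y, 1), (r, 26, 15, 16, d, y, 17), (x, 16, 14, 16, d, b, 26), (x, 16, 14, 16, d, c, 26), (x, 16, 14, 16, d, m, 26), (x, 16, 14, 16, d, n, 26), (x, 16, 14, 16, d, y, 26)}
Keep only column(s) A, F, C, G, B (20 duplicate(s) eliminated): {(16, 13, d, 35, b), (16, 13, d, 35, c), (16, 13, d, 35, m), (16, 13, d, 35, n), (16, 13, d, 35, y), (16, 14, d, 16, b), (16, 14, d, 16, c), (16, 14, d, 16, m), (16, 14, d, 16, n), (16, 14, d, 16, y), (16, 15, d, 26, b), (16, 15, d, 26, c), (16, 15, d, 26, m), (16, 15, d, 26, n), (16, 15, d, 26, y), (16, 16, d, 2, b), (16, 16, d, 2, c), (16, 16, d, 2, m), (16, 16, d, 2, n), (16, 16, d, 2, y), (16, 18, d, 18, b), (16, 18, d, 18, c), (16, 18, d, 18, m), (16, 18, d, 18, n), (16, 18, d, 18, y), (16, 2, d, 26, b), (16, 2, d, 26, c), (16, 2, d, 26, m), (16, 2, d, 26, n), (16, 2, d, 26, y)}
Selection B = m: {(16, 13, d, 35, m), (16, 14, d, 16, m), (16, 15, d, 26, m), (16, 16, d, 2, m), (16, 18, d, 18, m), (16, 2, d, 26, m)}
Keep only column(s) B, G, C (1 duplicate(s) eliminated): {(m, 16, d), (m, 18, d), (m, 2, d), (m, 26, d), (m, 35, d)}

{(m, 16, d), (m, 18, d), (m, 2, d), (m, 26, d), (m, 35, d)}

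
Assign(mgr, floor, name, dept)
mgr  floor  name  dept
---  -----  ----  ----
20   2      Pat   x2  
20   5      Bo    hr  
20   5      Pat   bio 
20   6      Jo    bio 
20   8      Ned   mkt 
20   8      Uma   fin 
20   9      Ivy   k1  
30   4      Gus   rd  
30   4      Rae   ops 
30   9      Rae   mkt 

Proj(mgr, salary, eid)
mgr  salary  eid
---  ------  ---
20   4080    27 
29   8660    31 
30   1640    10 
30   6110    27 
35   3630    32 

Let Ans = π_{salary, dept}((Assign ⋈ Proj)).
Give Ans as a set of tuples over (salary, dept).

Joining Assign and Proj on mgr yields {(20, 2, Pat, x2, 4080, 27), (20, 5, Bo, hr, 4080, 27), (20, 5, Pat, bio, 4080, 27), (20, 6, Jo, bio, 4080, 27), (20, 8, Ned, mkt, 4080, 27), (20, 8, Uma, fin, 4080, 27), (20, 9, Ivy, k1, 4080, 27), (30, 4, Gus, rd, 1640, 10), (30, 4, Gus, rd, 6110, 27), (30, 4, Rae, ops, 1640, 10), (30, 4, Rae, ops, 6110, 27), (30, 9, Rae, mkt, 1640, 10), (30, 9, Rae, mkt, 6110, 27)}.
π[salary, dept]: project onto (salary, dept) (1 duplicate(s) eliminated) → {(1640, mkt), (1640, ops), (1640, rd), (4080, bio), (4080, fin), (4080, hr), (4080, k1), (4080, mkt), (4080, x2), (6110, mkt), (6110, ops), (6110, rd)}

{(1640, mkt), (1640, ops), (1640, rd), (4080, bio), (4080, fin), (4080, hr), (4080, k1), (4080, mkt), (4080, x2), (6110, mkt), (6110, ops), (6110, rd)}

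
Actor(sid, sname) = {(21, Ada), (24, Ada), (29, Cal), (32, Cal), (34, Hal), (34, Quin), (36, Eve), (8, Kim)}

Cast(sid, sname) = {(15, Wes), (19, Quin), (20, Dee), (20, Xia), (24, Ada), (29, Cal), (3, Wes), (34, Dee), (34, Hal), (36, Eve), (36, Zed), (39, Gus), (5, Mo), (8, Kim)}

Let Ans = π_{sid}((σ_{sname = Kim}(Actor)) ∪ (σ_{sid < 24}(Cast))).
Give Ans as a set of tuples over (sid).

σ[sname = Kim]: keep tuples satisfying sname = Kim → {(8, Kim)}
σ[sid < 24]: keep tuples satisfying sid < 24 → {(15, Wes), (19, Quin), (20, Dee), (20, Xia), (3, Wes), (5, Mo), (8, Kim)}
Taking the union: {(15, Wes), (19, Quin), (20, Dee), (20, Xia), (3, Wes), (5, Mo), (8, Kim)}
π_{sid} gives {15, 19, 20, 3, 5, 8} (1 duplicate(s) eliminated).

{15, 19, 20, 3, 5, 8}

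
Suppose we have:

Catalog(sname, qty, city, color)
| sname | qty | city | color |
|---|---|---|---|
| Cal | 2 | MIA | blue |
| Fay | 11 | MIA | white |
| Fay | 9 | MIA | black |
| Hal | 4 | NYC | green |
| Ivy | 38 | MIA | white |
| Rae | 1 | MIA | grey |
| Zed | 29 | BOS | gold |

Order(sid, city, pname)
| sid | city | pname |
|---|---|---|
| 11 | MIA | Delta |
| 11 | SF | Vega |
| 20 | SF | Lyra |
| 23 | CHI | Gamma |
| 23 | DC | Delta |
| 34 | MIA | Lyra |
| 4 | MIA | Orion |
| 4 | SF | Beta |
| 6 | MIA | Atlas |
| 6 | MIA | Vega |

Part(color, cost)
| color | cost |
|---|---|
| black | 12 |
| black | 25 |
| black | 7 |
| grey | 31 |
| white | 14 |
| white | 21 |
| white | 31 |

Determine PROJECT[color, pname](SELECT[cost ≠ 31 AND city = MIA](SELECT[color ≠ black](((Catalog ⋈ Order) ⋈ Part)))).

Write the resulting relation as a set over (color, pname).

{(white, Atlas), (white, Delta), (white, Lyra), (white, Orion), (white, Vega)}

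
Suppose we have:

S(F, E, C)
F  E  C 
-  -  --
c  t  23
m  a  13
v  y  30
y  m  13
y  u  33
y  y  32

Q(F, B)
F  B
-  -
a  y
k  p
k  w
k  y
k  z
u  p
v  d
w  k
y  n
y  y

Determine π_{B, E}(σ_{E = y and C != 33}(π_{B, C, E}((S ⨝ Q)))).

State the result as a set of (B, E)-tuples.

{(d, y), (n, y), (y, y)}

S ⋈ Q (natural join on F): {(v, y, 30, d), (y, m, 13, n), (y, m, 13, y), (y, u, 33, n), (y, u, 33, y), (y, y, 32, n), (y, y, 32, y)}
π_{B, C, E} gives {(d, 30, y), (n, 13, m), (n, 32, y), (n, 33, u), (y, 13, m), (y, 32, y), (y, 33, u)}.
Apply σ_{E = y and C != 33}; surviving tuples: {(d, 30, y), (n, 32, y), (y, 32, y)}
π_{B, E} gives {(d, y), (n, y), (y, y)}.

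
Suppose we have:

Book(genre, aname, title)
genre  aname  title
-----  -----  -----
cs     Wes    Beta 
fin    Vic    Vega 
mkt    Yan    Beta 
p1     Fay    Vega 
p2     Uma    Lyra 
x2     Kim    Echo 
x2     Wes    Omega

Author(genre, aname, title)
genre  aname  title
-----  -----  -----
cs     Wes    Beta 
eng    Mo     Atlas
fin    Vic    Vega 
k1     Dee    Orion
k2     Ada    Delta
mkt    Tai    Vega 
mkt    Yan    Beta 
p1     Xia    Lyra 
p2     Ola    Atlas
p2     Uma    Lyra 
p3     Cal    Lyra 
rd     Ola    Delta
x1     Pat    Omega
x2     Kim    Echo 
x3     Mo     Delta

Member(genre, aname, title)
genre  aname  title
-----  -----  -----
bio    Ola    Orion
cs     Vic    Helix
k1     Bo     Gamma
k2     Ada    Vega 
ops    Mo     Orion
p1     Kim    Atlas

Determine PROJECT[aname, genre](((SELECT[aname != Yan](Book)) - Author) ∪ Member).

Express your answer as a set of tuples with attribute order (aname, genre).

Filtering on aname != Yan leaves {(cs, Wes, Beta), (fin, Vic, Vega), (p1, Fay, Vega), (p2, Uma, Lyra), (x2, Kim, Echo), (x2, Wes, Omega)}.
Difference: {(cs, Wes, Beta), (fin, Vic, Vega), (p1, Fay, Vega), (p2, Uma, Lyra), (x2, Kim, Echo), (x2, Wes, Omega)} with {(cs, Wes, Beta), (eng, Mo, Atlas), (fin, Vic, Vega), (k1, Dee, Orion), (k2, Ada, Delta), (mkt, Tai, Vega), (mkt, Yan, Beta), (p1, Xia, Lyra), (p2, Ola, Atlas), (p2, Uma, Lyra), (p3, Cal, Lyra), (rd, Ola, Delta), (x1, Pat, Omega), (x2, Kim, Echo), (x3, Mo, Delta)} → {(p1, Fay, Vega), (x2, Wes, Omega)}
Union: {(p1, Fay, Vega), (x2, Wes, Omega)} with {(bio, Ola, Orion), (cs, Vic, Helix), (k1, Bo, Gamma), (k2, Ada, Vega), (ops, Mo, Orion), (p1, Kim, Atlas)} → {(bio, Ola, Orion), (cs, Vic, Helix), (k1, Bo, Gamma), (k2, Ada, Vega), (ops, Mo, Orion), (p1, Fay, Vega), (p1, Kim, Atlas), (x2, Wes, Omega)}
Keep only column(s) aname, genre: {(Ada, k2), (Bo, k1), (Fay, p1), (Kim, p1), (Mo, ops), (Ola, bio), (Vic, cs), (Wes, x2)}

{(Ada, k2), (Bo, k1), (Fay, p1), (Kim, p1), (Mo, ops), (Ola, bio), (Vic, cs), (Wes, x2)}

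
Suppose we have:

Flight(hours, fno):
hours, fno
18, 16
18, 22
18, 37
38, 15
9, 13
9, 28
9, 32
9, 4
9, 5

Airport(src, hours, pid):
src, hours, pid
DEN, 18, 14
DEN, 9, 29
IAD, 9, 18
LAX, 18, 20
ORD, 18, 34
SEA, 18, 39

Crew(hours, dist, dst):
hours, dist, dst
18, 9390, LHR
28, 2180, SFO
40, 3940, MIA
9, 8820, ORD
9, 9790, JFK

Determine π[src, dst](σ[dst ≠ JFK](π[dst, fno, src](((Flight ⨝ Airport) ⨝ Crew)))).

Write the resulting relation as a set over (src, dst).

Flight ⋈ Airport (natural join on hours): {(18, 16, DEN, 14), (18, 16, LAX, 20), (18, 16, ORD, 34), (18, 16, SEA, 39), (18, 22, DEN, 14), (18, 22, LAX, 20), (18, 22, ORD, 34), (18, 22, SEA, 39), (18, 37, DEN, 14), (18, 37, LAX, 20), (18, 37, ORD, 34), (18, 37, SEA, 39), (9, 13, DEN, 29), (9, 13, IAD, 18), (9, 28, DEN, 29), (9, 28, IAD, 18), (9, 32, DEN, 29), (9, 32, IAD, 18), (9, 4, DEN, 29), (9, 4, IAD, 18), (9, 5, DEN, 29), (9, 5, IAD, 18)}
(Flight ⨝ Airport) ⋈ Crew (natural join on hours): {(18, 16, DEN, 14, 9390, LHR), (18, 16, LAX, 20, 9390, LHR), (18, 16, ORD, 34, 9390, LHR), (18, 16, SEA, 39, 9390, LHR), (18, 22, DEN, 14, 9390, LHR), (18, 22, LAX, 20, 9390, LHR), (18, 22, ORD, 34, 9390, LHR), (18, 22, SEA, 39, 9390, LHR), (18, 37, DEN, 14, 9390, LHR), (18, 37, LAX, 20, 9390, LHR), (18, 37, ORD, 34, 9390, LHR), (18, 37, SEA, 39, 9390, LHR), (9, 13, DEN, 29, 8820, ORD), (9, 13, DEN, 29, 9790, JFK), (9, 13, IAD, 18, 8820, ORD), (9, 13, IAD, 18, 9790, JFK), (9, 28, DEN, 29, 8820, ORD), (9, 28, DEN, 29, 9790, JFK), (9, 28, IAD, 18, 8820, ORD), (9, 28, IAD, 18, 9790, JFK), (9, 32, DEN, 29, 8820, ORD), (9, 32, DEN, 29, 9790, JFK), (9, 32, IAD, 18, 8820, ORD), (9, 32, IAD, 18, 9790, JFK), (9, 4, DEN, 29, 8820, ORD), (9, 4, DEN, 29, 9790, JFK), (9, 4, IAD, 18, 8820, ORD), (9, 4, IAD, 18, 9790, JFK), (9, 5, DEN, 29, 8820, ORD), (9, 5, DEN, 29, 9790, JFK), (9, 5, IAD, 18, 8820, ORD), (9, 5, IAD, 18, 9790, JFK)}
Keep only column(s) dst, fno, src: {(JFK, 13, DEN), (JFK, 13, IAD), (JFK, 28, DEN), (JFK, 28, IAD), (JFK, 32, DEN), (JFK, 32, IAD), (JFK, 4, DEN), (JFK, 4, IAD), (JFK, 5, DEN), (JFK, 5, IAD), (LHR, 16, DEN), (LHR, 16, LAX), (LHR, 16, ORD), (LHR, 16, SEA), (LHR, 22, DEN), (LHR, 22, LAX), (LHR, 22, ORD), (LHR, 22, SEA), (LHR, 37, DEN), (LHR, 37, LAX), (LHR, 37, ORD), (LHR, 37, SEA), (ORD, 13, DEN), (ORD, 13, IAD), (ORD, 28, DEN), (ORD, 28, IAD), (ORD, 32, DEN), (ORD, 32, IAD), (ORD, 4, DEN), (ORD, 4, IAD), (ORD, 5, DEN), (ORD, 5, IAD)}
Filtering on dst ≠ JFK leaves {(LHR, 16, DEN), (LHR, 16, LAX), (LHR, 16, ORD), (LHR, 16, SEA), (LHR, 22, DEN), (LHR, 22, LAX), (LHR, 22, ORD), (LHR, 22, SEA), (LHR, 37, DEN), (LHR, 37, LAX), (LHR, 37, ORD), (LHR, 37, SEA), (ORD, 13, DEN), (ORD, 13, IAD), (ORD, 28, DEN), (ORD, 28, IAD), (ORD, 32, DEN), (ORD, 32, IAD), (ORD, 4, DEN), (ORD, 4, IAD), (ORD, 5, DEN), (ORD, 5, IAD)}.
Keep only column(s) src, dst (16 duplicate(s) eliminated): {(DEN, LHR), (DEN, ORD), (IAD, ORD), (LAX, LHR), (ORD, LHR), (SEA, LHR)}

{(DEN, LHR), (DEN, ORD), (IAD, ORD), (LAX, LHR), (ORD, LHR), (SEA, LHR)}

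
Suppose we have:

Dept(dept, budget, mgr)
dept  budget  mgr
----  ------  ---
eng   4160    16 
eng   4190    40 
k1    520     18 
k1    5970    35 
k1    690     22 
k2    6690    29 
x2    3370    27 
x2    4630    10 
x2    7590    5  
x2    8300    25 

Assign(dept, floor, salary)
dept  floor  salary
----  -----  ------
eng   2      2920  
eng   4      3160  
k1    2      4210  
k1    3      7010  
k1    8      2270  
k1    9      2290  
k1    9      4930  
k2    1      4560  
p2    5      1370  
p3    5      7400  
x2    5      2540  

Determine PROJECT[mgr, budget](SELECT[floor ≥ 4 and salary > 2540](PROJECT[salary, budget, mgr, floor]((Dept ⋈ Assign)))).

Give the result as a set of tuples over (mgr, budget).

Natural join on dept: {(eng, 4160, 16, 2, 2920), (eng, 4160, 16, 4, 3160), (eng, 4190, 40, 2, 2920), (eng, 4190, 40, 4, 3160), (k1, 520, 18, 2, 4210), (k1, 520, 18, 3, 7010), (k1, 520, 18, 8, 2270), (k1, 520, 18, 9, 2290), (k1, 520, 18, 9, 4930), (k1, 5970, 35, 2, 4210), (k1, 5970, 35, 3, 7010), (k1, 5970, 35, 8, 2270), (k1, 5970, 35, 9, 2290), (k1, 5970, 35, 9, 4930), (k1, 690, 22, 2, 4210), (k1, 690, 22, 3, 7010), (k1, 690, 22, 8, 2270), (k1, 690, 22, 9, 2290), (k1, 690, 22, 9, 4930), (k2, 6690, 29, 1, 4560), (x2, 3370, 27, 5, 2540), (x2, 4630, 10, 5, 2540), (x2, 7590, 5, 5, 2540), (x2, 8300, 25, 5, 2540)}
Projecting to salary, budget, mgr, floor: {(2270, 520, 18, 8), (2270, 5970, 35, 8), (2270, 690, 22, 8), (2290, 520, 18, 9), (2290, 5970, 35, 9), (2290, 690, 22, 9), (2540, 3370, 27, 5), (2540, 4630, 10, 5), (2540, 7590, 5, 5), (2540, 8300, 25, 5), (2920, 4160, 16, 2), (2920, 4190, 40, 2), (3160, 4160, 16, 4), (3160, 4190, 40, 4), (4210, 520, 18, 2), (4210, 5970, 35, 2), (4210, 690, 22, 2), (4560, 6690, 29, 1), (4930, 520, 18, 9), (4930, 5970, 35, 9), (4930, 690, 22, 9), (7010, 520, 18, 3), (7010, 5970, 35, 3), (7010, 690, 22, 3)}
Apply σ_{floor ≥ 4 and salary > 2540}; surviving tuples: {(3160, 4160, 16, 4), (3160, 4190, 40, 4), (4930, 520, 18, 9), (4930, 5970, 35, 9), (4930, 690, 22, 9)}
Projecting to mgr, budget: {(16, 4160), (18, 520), (22, 690), (35, 5970), (40, 4190)}

{(16, 4160), (18, 520), (22, 690), (35, 5970), (40, 4190)}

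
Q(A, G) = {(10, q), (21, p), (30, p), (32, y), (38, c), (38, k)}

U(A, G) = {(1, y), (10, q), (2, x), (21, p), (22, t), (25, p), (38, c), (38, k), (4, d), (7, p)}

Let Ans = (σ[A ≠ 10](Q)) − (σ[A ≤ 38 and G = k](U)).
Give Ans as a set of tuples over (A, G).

Apply σ_{A ≠ 10}; surviving tuples: {(21, p), (30, p), (32, y), (38, c), (38, k)}
Apply σ_{A ≤ 38 and G = k}; surviving tuples: {(38, k)}
Difference: {(21, p), (30, p), (32, y), (38, c), (38, k)} with {(38, k)} → {(21, p), (30, p), (32, y), (38, c)}

{(21, p), (30, p), (32, y), (38, c)}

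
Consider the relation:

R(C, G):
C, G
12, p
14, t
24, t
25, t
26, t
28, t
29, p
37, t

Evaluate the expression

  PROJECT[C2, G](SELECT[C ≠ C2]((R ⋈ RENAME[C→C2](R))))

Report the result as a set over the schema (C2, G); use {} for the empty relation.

{(12, p), (14, t), (24, t), (25, t), (26, t), (28, t), (29, p), (37, t)}

ρ[C→C2]: schema becomes (C2, G); tuples unchanged.
Joining R and RENAME[C→C2](R) on G yields {(12, p, 12), (12, p, 29), (14, t, 14), (14, t, 24), (14, t, 25), (14, t, 26), (14, t, 28), (14, t, 37), (24, t, 14), (24, t, 24), (24, t, 25), (24, t, 26), (24, t, 28), (24, t, 37), (25, t, 14), (25, t, 24), (25, t, 25), (25, t, 26), (25, t, 28), (25, t, 37), (26, t, 14), (26, t, 24), (26, t, 25), (26, t, 26), (26, t, 28), (26, t, 37), (28, t, 14), (28, t, 24), (28, t, 25), (28, t, 26), (28, t, 28), (28, t, 37), (29, p, 12), (29, p, 29), (37, t, 14), (37, t, 24), (37, t, 25), (37, t, 26), (37, t, 28), (37, t, 37)}.
σ[C ≠ C2]: keep tuples satisfying C ≠ C2 → {(12, p, 29), (14, t, 24), (14, t, 25), (14, t, 26), (14, t, 28), (14, t, 37), (24, t, 14), (24, t, 25), (24, t, 26), (24, t, 28), (24, t, 37), (25, t, 14), (25, t, 24), (25, t, 26), (25, t, 28), (25, t, 37), (26, t, 14), (26, t, 24), (26, t, 25), (26, t, 28), (26, t, 37), (28, t, 14), (28, t, 24), (28, t, 25), (28, t, 26), (28, t, 37), (29, p, 12), (37, t, 14), (37, t, 24), (37, t, 25), (37, t, 26), (37, t, 28)}
π[C2, G]: project onto (C2, G) (24 duplicate(s) eliminated) → {(12, p), (14, t), (24, t), (25, t), (26, t), (28, t), (29, p), (37, t)}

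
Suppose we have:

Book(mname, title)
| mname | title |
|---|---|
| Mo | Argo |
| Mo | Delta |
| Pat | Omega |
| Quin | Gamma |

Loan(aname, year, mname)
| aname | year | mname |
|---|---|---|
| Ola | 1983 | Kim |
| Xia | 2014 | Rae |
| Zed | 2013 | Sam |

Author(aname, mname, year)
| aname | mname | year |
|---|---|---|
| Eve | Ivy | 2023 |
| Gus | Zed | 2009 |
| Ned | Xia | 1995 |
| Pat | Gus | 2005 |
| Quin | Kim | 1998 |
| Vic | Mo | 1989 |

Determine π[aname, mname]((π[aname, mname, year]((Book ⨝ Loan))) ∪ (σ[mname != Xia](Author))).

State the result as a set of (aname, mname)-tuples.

Book ⋈ Loan (natural join on mname): {}
Projecting to aname, mname, year: {}
Filtering on mname != Xia leaves {(Eve, Ivy, 2023), (Gus, Zed, 2009), (Pat, Gus, 2005), (Quin, Kim, 1998), (Vic, Mo, 1989)}.
Union: {} with {(Eve, Ivy, 2023), (Gus, Zed, 2009), (Pat, Gus, 2005), (Quin, Kim, 1998), (Vic, Mo, 1989)} → {(Eve, Ivy, 2023), (Gus, Zed, 2009), (Pat, Gus, 2005), (Quin, Kim, 1998), (Vic, Mo, 1989)}
Projecting to aname, mname: {(Eve, Ivy), (Gus, Zed), (Pat, Gus), (Quin, Kim), (Vic, Mo)}

{(Eve, Ivy), (Gus, Zed), (Pat, Gus), (Quin, Kim), (Vic, Mo)}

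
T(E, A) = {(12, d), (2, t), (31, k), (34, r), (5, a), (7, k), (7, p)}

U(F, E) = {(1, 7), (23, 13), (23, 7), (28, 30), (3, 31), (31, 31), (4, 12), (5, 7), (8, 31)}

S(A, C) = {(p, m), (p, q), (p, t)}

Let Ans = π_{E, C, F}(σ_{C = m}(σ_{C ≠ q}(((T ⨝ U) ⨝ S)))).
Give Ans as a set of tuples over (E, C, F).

{(7, m, 1), (7, m, 23), (7, m, 5)}

Joining T and U on E yields {(12, d, 4), (31, k, 3), (31, k, 31), (31, k, 8), (7, k, 1), (7, k, 23), (7, k, 5), (7, p, 1), (7, p, 23), (7, p, 5)}.
Joining (T ⨝ U) and S on A yields {(7, p, 1, m), (7, p, 1, q), (7, p, 1, t), (7, p, 23, m), (7, p, 23, q), (7, p, 23, t), (7, p, 5, m), (7, p, 5, q), (7, p, 5, t)}.
σ[C ≠ q]: keep tuples satisfying C ≠ q → {(7, p, 1, m), (7, p, 1, t), (7, p, 23, m), (7, p, 23, t), (7, p, 5, m), (7, p, 5, t)}
σ[C = m]: keep tuples satisfying C = m → {(7, p, 1, m), (7, p, 23, m), (7, p, 5, m)}
π_{E, C, F} gives {(7, m, 1), (7, m, 23), (7, m, 5)}.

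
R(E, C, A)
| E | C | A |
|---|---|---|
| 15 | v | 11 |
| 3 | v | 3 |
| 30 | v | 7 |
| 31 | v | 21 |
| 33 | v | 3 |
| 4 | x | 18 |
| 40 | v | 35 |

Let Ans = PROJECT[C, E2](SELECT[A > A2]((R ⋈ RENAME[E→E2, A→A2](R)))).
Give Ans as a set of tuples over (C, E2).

ρ[E→E2, A→A2]: schema becomes (E2, C, A2); tuples unchanged.
Joining R and RENAME[E→E2, A→A2](R) on C yields {(15, v, 11, 15, 11), (15, v, 11, 3, 3), (15, v, 11, 30, 7), (15, v, 11, 31, 21), (15, v, 11, 33, 3), (15, v, 11, 40, 35), (3, v, 3, 15, 11), (3, v, 3, 3, 3), (3, v, 3, 30, 7), (3, v, 3, 31, 21), (3, v, 3, 33, 3), (3, v, 3, 40, 35), (30, v, 7, 15, 11), (30, v, 7, 3, 3), (30, v, 7, 30, 7), (30, v, 7, 31, 21), (30, v, 7, 33, 3), (30, v, 7, 40, 35), (31, v, 21, 15, 11), (31, v, 21, 3, 3), (31, v, 21, 30, 7), (31, v, 21, 31, 21), (31, v, 21, 33, 3), (31, v, 21, 40, 35), (33, v, 3, 15, 11), (33, v, 3, 3, 3), (33, v, 3, 30, 7), (33, v, 3, 31, 21), (33, v, 3, 33, 3), (33, v, 3, 40, 35), (4, x, 18, 4, 18), (40, v, 35, 15, 11), (40, v, 35, 3, 3), (40, v, 35, 30, 7), (40, v, 35, 31, 21), (40, v, 35, 33, 3), (40, v, 35, 40, 35)}.
Apply σ_{A > A2}; surviving tuples: {(15, v, 11, 3, 3), (15, v, 11, 30, 7), (15, v, 11, 33, 3), (30, v, 7, 3, 3), (30, v, 7, 33, 3), (31, v, 21, 15, 11), (31, v, 21, 3, 3), (31, v, 21, 30, 7), (31, v, 21, 33, 3), (40, v, 35, 15, 11), (40, v, 35, 3, 3), (40, v, 35, 30, 7), (40, v, 35, 31, 21), (40, v, 35, 33, 3)}
Keep only column(s) C, E2 (9 duplicate(s) eliminated): {(v, 15), (v, 3), (v, 30), (v, 31), (v, 33)}

{(v, 15), (v, 3), (v, 30), (v, 31), (v, 33)}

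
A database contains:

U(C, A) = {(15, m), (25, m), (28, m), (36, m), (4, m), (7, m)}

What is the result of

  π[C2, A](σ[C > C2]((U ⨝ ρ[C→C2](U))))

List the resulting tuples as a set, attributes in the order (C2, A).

{(15, m), (25, m), (28, m), (4, m), (7, m)}

ρ[C→C2]: schema becomes (C2, A); tuples unchanged.
U ⋈ ρ[C→C2](U) (natural join on A): {(15, m, 15), (15, m, 25), (15, m, 28), (15, m, 36), (15, m, 4), (15, m, 7), (25, m, 15), (25, m, 25), (25, m, 28), (25, m, 36), (25, m, 4), (25, m, 7), (28, m, 15), (28, m, 25), (28, m, 28), (28, m, 36), (28, m, 4), (28, m, 7), (36, m, 15), (36, m, 25), (36, m, 28), (36, m, 36), (36, m, 4), (36, m, 7), (4, m, 15), (4, m, 25), (4, m, 28), (4, m, 36), (4, m, 4), (4, m, 7), (7, m, 15), (7, m, 25), (7, m, 28), (7, m, 36), (7, m, 4), (7, m, 7)}
σ[C > C2]: keep tuples satisfying C > C2 → {(15, m, 4), (15, m, 7), (25, m, 15), (25, m, 4), (25, m, 7), (28, m, 15), (28, m, 25), (28, m, 4), (28, m, 7), (36, m, 15), (36, m, 25), (36, m, 28), (36, m, 4), (36, m, 7), (7, m, 4)}
Projecting to C2, A (10 duplicate(s) eliminated): {(15, m), (25, m), (28, m), (4, m), (7, m)}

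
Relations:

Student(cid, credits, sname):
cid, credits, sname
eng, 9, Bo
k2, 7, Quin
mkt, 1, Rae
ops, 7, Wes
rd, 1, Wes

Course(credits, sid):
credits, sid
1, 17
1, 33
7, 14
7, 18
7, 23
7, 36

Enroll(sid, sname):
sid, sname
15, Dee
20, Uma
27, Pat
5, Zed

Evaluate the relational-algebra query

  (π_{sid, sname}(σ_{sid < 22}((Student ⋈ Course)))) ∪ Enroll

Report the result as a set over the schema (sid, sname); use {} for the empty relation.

{(14, Quin), (14, Wes), (15, Dee), (17, Rae), (17, Wes), (18, Quin), (18, Wes), (20, Uma), (27, Pat), (5, Zed)}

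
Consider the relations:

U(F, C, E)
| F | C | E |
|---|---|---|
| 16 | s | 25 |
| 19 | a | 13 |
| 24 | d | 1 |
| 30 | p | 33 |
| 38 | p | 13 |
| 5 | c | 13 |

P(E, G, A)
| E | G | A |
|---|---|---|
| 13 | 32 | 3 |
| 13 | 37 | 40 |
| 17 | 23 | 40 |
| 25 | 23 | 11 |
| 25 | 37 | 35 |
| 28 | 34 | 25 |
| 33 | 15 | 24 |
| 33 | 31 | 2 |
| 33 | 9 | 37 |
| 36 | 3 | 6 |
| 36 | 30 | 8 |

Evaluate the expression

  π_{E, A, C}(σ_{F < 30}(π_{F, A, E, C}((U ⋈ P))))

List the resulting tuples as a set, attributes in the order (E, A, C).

{(13, 3, a), (13, 3, c), (13, 40, a), (13, 40, c), (25, 11, s), (25, 35, s)}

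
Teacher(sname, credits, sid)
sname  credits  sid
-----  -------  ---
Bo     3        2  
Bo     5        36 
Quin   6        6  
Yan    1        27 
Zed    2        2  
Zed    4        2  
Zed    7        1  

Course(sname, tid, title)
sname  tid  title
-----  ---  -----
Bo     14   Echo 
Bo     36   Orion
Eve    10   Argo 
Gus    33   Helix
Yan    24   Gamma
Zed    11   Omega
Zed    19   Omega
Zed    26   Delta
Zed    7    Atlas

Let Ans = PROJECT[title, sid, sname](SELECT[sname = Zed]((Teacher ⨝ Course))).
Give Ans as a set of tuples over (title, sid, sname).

{(Atlas, 1, Zed), (Atlas, 2, Zed), (Delta, 1, Zed), (Delta, 2, Zed), (Omega, 1, Zed), (Omega, 2, Zed)}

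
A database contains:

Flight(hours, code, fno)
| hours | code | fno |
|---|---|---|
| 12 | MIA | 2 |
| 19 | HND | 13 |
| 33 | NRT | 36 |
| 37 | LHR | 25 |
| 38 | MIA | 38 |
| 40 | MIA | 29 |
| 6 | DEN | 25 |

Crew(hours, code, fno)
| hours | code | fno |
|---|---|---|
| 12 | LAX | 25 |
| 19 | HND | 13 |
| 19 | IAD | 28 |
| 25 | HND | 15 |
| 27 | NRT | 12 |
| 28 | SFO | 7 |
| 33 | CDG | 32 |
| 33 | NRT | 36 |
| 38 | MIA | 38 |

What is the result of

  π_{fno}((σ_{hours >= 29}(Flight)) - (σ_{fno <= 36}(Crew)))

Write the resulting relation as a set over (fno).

{25, 29, 38}

Apply σ_{hours >= 29}; surviving tuples: {(33, NRT, 36), (37, LHR, 25), (38, MIA, 38), (40, MIA, 29)}
Apply σ_{fno <= 36}; surviving tuples: {(12, LAX, 25), (19, HND, 13), (19, IAD, 28), (25, HND, 15), (27, NRT, 12), (28, SFO, 7), (33, CDG, 32), (33, NRT, 36)}
Set difference of the two operands is {(37, LHR, 25), (38, MIA, 38), (40, MIA, 29)}.
Keep only column(s) fno: {25, 29, 38}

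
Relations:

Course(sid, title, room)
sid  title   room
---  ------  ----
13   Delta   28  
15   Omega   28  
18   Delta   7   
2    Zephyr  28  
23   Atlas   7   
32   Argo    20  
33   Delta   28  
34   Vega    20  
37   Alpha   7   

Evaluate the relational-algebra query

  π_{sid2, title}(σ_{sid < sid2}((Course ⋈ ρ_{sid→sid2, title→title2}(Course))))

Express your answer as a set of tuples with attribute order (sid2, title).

{(13, Zephyr), (15, Delta), (15, Zephyr), (23, Delta), (33, Delta), (33, Omega), (33, Zephyr), (34, Argo), (37, Atlas), (37, Delta)}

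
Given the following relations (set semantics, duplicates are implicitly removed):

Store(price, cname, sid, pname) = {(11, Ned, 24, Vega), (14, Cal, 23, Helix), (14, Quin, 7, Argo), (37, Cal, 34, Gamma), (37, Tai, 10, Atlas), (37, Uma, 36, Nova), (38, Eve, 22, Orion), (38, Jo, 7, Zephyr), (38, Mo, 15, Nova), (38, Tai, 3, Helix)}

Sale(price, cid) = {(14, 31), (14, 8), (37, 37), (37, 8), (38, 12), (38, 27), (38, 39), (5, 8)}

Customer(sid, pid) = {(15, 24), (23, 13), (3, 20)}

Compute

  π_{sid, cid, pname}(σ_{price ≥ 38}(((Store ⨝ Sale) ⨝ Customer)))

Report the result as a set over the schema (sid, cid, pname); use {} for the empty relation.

Store ⋈ Sale (natural join on price): {(14, Cal, 23, Helix, 31), (14, Cal, 23, Helix, 8), (14, Quin, 7, Argo, 31), (14, Quin, 7, Argo, 8), (37, Cal, 34, Gamma, 37), (37, Cal, 34, Gamma, 8), (37, Tai, 10, Atlas, 37), (37, Tai, 10, Atlas, 8), (37, Uma, 36, Nova, 37), (37, Uma, 36, Nova, 8), (38, Eve, 22, Orion, 12), (38, Eve, 22, Orion, 27), (38, Eve, 22, Orion, 39), (38, Jo, 7, Zephyr, 12), (38, Jo, 7, Zephyr, 27), (38, Jo, 7, Zephyr, 39), (38, Mo, 15, Nova, 12), (38, Mo, 15, Nova, 27), (38, Mo, 15, Nova, 39), (38, Tai, 3, Helix, 12), (38, Tai, 3, Helix, 27), (38, Tai, 3, Helix, 39)}
(Store ⨝ Sale) ⋈ Customer (natural join on sid): {(14, Cal, 23, Helix, 31, 13), (14, Cal, 23, Helix, 8, 13), (38, Mo, 15, Nova, 12, 24), (38, Mo, 15, Nova, 27, 24), (38, Mo, 15, Nova, 39, 24), (38, Tai, 3, Helix, 12, 20), (38, Tai, 3, Helix, 27, 20), (38, Tai, 3, Helix, 39, 20)}
Filtering on price ≥ 38 leaves {(38, Mo, 15, Nova, 12, 24), (38, Mo, 15, Nova, 27, 24), (38, Mo, 15, Nova, 39, 24), (38, Tai, 3, Helix, 12, 20), (38, Tai, 3, Helix, 27, 20), (38, Tai, 3, Helix, 39, 20)}.
Keep only column(s) sid, cid, pname: {(15, 12, Nova), (15, 27, Nova), (15, 39, Nova), (3, 12, Helix), (3, 27, Helix), (3, 39, Helix)}

{(15, 12, Nova), (15, 27, Nova), (15, 39, Nova), (3, 12, Helix), (3, 27, Helix), (3, 39, Helix)}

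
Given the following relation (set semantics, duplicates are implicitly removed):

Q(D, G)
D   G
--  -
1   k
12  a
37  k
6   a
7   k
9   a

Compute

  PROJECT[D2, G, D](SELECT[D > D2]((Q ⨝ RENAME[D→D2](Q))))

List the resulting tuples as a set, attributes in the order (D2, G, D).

{(1, k, 37), (1, k, 7), (6, a, 12), (6, a, 9), (7, k, 37), (9, a, 12)}

ρ[D→D2]: schema becomes (D2, G); tuples unchanged.
Joining Q and RENAME[D→D2](Q) on G yields {(1, k, 1), (1, k, 37), (1, k, 7), (12, a, 12), (12, a, 6), (12, a, 9), (37, k, 1), (37, k, 37), (37, k, 7), (6, a, 12), (6, a, 6), (6, a, 9), (7, k, 1), (7, k, 37), (7, k, 7), (9, a, 12), (9, a, 6), (9, a, 9)}.
Filtering on D > D2 leaves {(12, a, 6), (12, a, 9), (37, k, 1), (37, k, 7), (7, k, 1), (9, a, 6)}.
Keep only column(s) D2, G, D: {(1, k, 37), (1, k, 7), (6, a, 12), (6, a, 9), (7, k, 37), (9, a, 12)}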